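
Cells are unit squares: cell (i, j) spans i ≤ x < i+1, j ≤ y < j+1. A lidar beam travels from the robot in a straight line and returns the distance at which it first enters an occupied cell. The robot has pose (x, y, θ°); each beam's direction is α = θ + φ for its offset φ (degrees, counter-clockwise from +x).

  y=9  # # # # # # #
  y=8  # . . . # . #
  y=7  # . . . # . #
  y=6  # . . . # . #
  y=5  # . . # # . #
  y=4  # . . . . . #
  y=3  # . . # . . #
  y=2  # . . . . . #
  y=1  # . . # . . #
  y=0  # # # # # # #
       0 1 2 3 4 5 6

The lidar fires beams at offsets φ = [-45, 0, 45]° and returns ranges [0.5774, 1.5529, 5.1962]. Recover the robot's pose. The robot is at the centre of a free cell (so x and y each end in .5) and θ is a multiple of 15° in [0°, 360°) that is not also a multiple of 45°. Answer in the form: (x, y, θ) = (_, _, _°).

Enumerate (i+0.5, j+0.5, θ) over the 33 free cells and 16 admissible headings. For each, cast all 3 beams and compare to the given ranges.
  (2.5, 4.5, 150°): beam 1 = 4.6587 ≠ 0.5774 ✗
  (1.5, 5.5, 165°): beam 1 = 1.0000 ≠ 0.5774 ✗
  (2.5, 2.5, 210°): beam 1 = 1.5529 ≠ 0.5774 ✗
  …
  (1.5, 1.5, 345°): r_1=0.5774, r_2=1.5529, r_3=5.1962 — all match ✓
Unique over the lattice → pose = (1.5, 1.5, 345°).

(x, y, θ) = (1.5, 1.5, 345°)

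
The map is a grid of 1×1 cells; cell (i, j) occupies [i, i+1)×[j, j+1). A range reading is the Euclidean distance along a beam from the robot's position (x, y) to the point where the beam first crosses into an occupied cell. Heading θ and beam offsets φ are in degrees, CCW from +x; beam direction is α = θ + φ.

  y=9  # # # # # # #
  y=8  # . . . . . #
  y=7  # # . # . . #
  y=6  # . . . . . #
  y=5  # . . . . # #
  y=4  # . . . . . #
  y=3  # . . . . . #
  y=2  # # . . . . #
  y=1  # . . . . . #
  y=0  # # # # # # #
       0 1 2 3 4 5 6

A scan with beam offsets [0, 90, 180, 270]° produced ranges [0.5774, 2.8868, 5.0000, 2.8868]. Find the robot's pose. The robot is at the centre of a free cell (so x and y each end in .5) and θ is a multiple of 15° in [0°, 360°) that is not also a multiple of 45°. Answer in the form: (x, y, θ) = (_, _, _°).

(x, y, θ) = (3.5, 6.5, 120°)

The pose lattice has 36·16 = 576 candidates. Test each by forward raycasting.
  (5.5, 8.5, 240°): beam 1 = 7.0000 ≠ 0.5774 ✗
  (1.5, 4.5, 60°): beam 1 = 3.0000 ≠ 0.5774 ✗
  (1.5, 5.5, 105°): beam 1 = 1.5529 ≠ 0.5774 ✗
  (5.5, 4.5, 75°): beam 1 = 0.5176 ≠ 0.5774 ✗
  (4.5, 1.5, 345°): beam 1 = 1.5529 ≠ 0.5774 ✗
  …
  (3.5, 6.5, 120°): r_1=0.5774, r_2=2.8868, r_3=5.0000, r_4=2.8868 — all match ✓
No second candidate reproduces the full scan.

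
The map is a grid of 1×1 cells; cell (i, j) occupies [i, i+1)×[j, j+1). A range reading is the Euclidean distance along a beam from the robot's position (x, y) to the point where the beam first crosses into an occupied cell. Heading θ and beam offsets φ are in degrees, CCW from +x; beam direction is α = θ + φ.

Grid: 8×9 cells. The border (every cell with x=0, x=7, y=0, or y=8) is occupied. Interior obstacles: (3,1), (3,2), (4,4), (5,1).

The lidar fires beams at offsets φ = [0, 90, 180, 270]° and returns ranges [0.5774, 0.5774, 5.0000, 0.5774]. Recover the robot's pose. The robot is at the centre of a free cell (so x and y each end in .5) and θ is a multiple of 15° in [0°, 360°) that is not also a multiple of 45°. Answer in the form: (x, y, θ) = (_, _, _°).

(x, y, θ) = (4.5, 1.5, 240°)

The pose lattice has 38·16 = 608 candidates. Test each by forward raycasting.
  (1.5, 2.5, 255°): beam 1 = 1.5529 ≠ 0.5774 ✗
  (6.5, 4.5, 255°): beam 1 = 2.5882 ≠ 0.5774 ✗
  (5.5, 5.5, 210°): beam 1 = 1.0000 ≠ 0.5774 ✗
  (5.5, 7.5, 105°): beam 1 = 0.5176 ≠ 0.5774 ✗
  …
  (4.5, 1.5, 240°): r_1=0.5774, r_2=0.5774, r_3=5.0000, r_4=0.5774 — all match ✓
Unique over the lattice → pose = (4.5, 1.5, 240°).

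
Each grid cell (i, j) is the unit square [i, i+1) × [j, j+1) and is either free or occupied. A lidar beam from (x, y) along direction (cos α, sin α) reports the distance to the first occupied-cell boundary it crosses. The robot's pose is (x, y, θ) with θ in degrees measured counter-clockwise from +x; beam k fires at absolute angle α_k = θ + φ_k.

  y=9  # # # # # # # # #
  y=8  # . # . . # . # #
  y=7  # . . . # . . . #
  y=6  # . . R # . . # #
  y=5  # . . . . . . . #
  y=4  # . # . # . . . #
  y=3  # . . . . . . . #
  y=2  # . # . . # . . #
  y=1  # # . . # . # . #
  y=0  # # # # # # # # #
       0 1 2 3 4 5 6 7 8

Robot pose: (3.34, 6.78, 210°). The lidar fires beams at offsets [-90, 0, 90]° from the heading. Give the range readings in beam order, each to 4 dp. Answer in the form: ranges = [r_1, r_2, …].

beam 1: φ=-90°, α=120°
  dir = (cos 120°, sin 120°) = (-0.5000, 0.8660); from cell (3,6)
  next x-line at t=0.6800, next y-line at t=0.2540; Δt_x=2.0000, Δt_y=1.1547
    y: enter (3,7) at t=0.2540
    x: enter (2,7) at t=0.6800
    y: enter (2,8) at t=1.4087 ← occupied
  → r_1 = 1.4087
beam 2: φ=0°, α=210°
  dir = (cos 210°, sin 210°) = (-0.8660, -0.5000); from cell (3,6)
  next x-line at t=0.3926, next y-line at t=1.5600; Δt_x=1.1547, Δt_y=2.0000
    x: enter (2,6) at t=0.3926
    x: enter (1,6) at t=1.5473
    y: enter (1,5) at t=1.5600
    x: enter (0,5) at t=2.7020 ← occupied
  → r_2 = 2.7020
beam 3: φ=90°, α=300°
  dir = (cos 300°, sin 300°) = (0.5000, -0.8660); from cell (3,6)
  next x-line at t=1.3200, next y-line at t=0.9007; Δt_x=2.0000, Δt_y=1.1547
    y: enter (3,5) at t=0.9007
    x: enter (4,5) at t=1.3200
    y: enter (4,4) at t=2.0554 ← occupied
  → r_3 = 2.0554

ranges = [1.4087, 2.7020, 2.0554]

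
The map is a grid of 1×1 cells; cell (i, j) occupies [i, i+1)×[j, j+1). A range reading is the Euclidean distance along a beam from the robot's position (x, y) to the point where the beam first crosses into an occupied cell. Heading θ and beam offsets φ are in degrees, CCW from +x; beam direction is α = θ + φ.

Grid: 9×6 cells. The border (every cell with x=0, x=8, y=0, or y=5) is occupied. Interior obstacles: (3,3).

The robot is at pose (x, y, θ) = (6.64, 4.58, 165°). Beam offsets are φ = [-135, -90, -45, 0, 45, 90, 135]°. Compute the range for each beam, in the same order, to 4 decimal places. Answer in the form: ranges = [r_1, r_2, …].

ranges = [0.8400, 0.4348, 0.4850, 1.6228, 3.0484, 3.7063, 2.7200]

beam 1: φ=-135°, α=30°
  cosα=0.8660 sinα=0.5000 | (6,4) | tMaxX 0.4157 tMaxY 0.8400 | tΔX 1.1547 tΔY 2.0000
    t=0.4157 [x] (7,4)
    t=0.8400 [y] (7,5) — stop
  → r_1 = 0.8400
beam 2: φ=-90°, α=75°
  cosα=0.2588 sinα=0.9659 | (6,4) | tMaxX 1.3909 tMaxY 0.4348 | tΔX 3.8637 tΔY 1.0353
    t=0.4348 [y] (6,5) — stop
  → r_2 = 0.4348
beam 3: φ=-45°, α=120°
  cosα=-0.5000 sinα=0.8660 | (6,4) | tMaxX 1.2800 tMaxY 0.4850 | tΔX 2.0000 tΔY 1.1547
    t=0.4850 [y] (6,5) — stop
  → r_3 = 0.4850
beam 4: φ=0°, α=165°
  cosα=-0.9659 sinα=0.2588 | (6,4) | tMaxX 0.6626 tMaxY 1.6228 | tΔX 1.0353 tΔY 3.8637
    t=0.6626 [x] (5,4)
    t=1.6228 [y] (5,5) — stop
  → r_4 = 1.6228
beam 5: φ=45°, α=210°
  cosα=-0.8660 sinα=-0.5000 | (6,4) | tMaxX 0.7390 tMaxY 1.1600 | tΔX 1.1547 tΔY 2.0000
    t=0.7390 [x] (5,4)
    t=1.1600 [y] (5,3)
    t=1.8937 [x] (4,3)
    t=3.0484 [x] (3,3) — stop
  → r_5 = 3.0484
beam 6: φ=90°, α=255°
  cosα=-0.2588 sinα=-0.9659 | (6,4) | tMaxX 2.4728 tMaxY 0.6005 | tΔX 3.8637 tΔY 1.0353
    t=0.6005 [y] (6,3)
    t=1.6357 [y] (6,2)
    t=2.4728 [x] (5,2)
    t=2.6710 [y] (5,1)
    t=3.7063 [y] (5,0) — stop
  → r_6 = 3.7063
beam 7: φ=135°, α=300°
  cosα=0.5000 sinα=-0.8660 | (6,4) | tMaxX 0.7200 tMaxY 0.6697 | tΔX 2.0000 tΔY 1.1547
    t=0.6697 [y] (6,3)
    t=0.7200 [x] (7,3)
    t=1.8244 [y] (7,2)
    t=2.7200 [x] (8,2) — stop
  → r_7 = 2.7200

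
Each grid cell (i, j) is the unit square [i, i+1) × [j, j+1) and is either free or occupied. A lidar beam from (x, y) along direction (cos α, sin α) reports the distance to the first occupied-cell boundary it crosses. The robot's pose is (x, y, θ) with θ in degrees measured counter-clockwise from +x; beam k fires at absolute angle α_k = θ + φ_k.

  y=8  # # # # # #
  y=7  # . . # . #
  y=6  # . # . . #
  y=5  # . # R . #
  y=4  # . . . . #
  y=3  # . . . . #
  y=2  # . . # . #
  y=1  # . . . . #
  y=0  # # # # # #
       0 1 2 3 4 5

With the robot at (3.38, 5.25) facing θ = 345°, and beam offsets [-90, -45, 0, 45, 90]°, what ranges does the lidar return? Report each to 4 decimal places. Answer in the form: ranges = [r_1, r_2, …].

beam 1: φ=-90°, α=255°
  cosα=-0.2588 sinα=-0.9659 | (3,5) | tMaxX 1.4682 tMaxY 0.2588 | tΔX 3.8637 tΔY 1.0353
    t=0.2588 [y] (3,4)
    t=1.2941 [y] (3,3)
    t=1.4682 [x] (2,3)
    t=2.3294 [y] (2,2)
    t=3.3646 [y] (2,1)
    t=4.3999 [y] (2,0) — stop
  → r_1 = 4.3999
beam 2: φ=-45°, α=300°
  cosα=0.5000 sinα=-0.8660 | (3,5) | tMaxX 1.2400 tMaxY 0.2887 | tΔX 2.0000 tΔY 1.1547
    t=0.2887 [y] (3,4)
    t=1.2400 [x] (4,4)
    t=1.4434 [y] (4,3)
    t=2.5981 [y] (4,2)
    t=3.2400 [x] (5,2) — stop
  → r_2 = 3.2400
beam 3: φ=0°, α=345°
  cosα=0.9659 sinα=-0.2588 | (3,5) | tMaxX 0.6419 tMaxY 0.9659 | tΔX 1.0353 tΔY 3.8637
    t=0.6419 [x] (4,5)
    t=0.9659 [y] (4,4)
    t=1.6771 [x] (5,4) — stop
  → r_3 = 1.6771
beam 4: φ=45°, α=30°
  cosα=0.8660 sinα=0.5000 | (3,5) | tMaxX 0.7159 tMaxY 1.5000 | tΔX 1.1547 tΔY 2.0000
    t=0.7159 [x] (4,5)
    t=1.5000 [y] (4,6)
    t=1.8706 [x] (5,6) — stop
  → r_4 = 1.8706
beam 5: φ=90°, α=75°
  cosα=0.2588 sinα=0.9659 | (3,5) | tMaxX 2.3955 tMaxY 0.7765 | tΔX 3.8637 tΔY 1.0353
    t=0.7765 [y] (3,6)
    t=1.8117 [y] (3,7) — stop
  → r_5 = 1.8117

ranges = [4.3999, 3.2400, 1.6771, 1.8706, 1.8117]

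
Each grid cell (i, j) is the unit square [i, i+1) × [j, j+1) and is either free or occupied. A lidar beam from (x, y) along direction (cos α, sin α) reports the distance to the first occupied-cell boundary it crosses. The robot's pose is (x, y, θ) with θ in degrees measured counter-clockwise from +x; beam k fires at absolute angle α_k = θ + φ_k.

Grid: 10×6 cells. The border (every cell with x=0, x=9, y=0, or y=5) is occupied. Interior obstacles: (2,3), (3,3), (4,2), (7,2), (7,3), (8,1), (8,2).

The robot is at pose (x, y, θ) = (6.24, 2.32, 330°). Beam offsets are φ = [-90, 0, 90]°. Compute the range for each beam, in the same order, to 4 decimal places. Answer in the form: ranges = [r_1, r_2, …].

beam 1: φ=-90°, α=240°
  dir = (cos 240°, sin 240°) = (-0.5000, -0.8660); from cell (6,2)
  next x-line at t=0.4800, next y-line at t=0.3695; Δt_x=2.0000, Δt_y=1.1547
    y: enter (6,1) at t=0.3695
    x: enter (5,1) at t=0.4800
    y: enter (5,0) at t=1.5242 ← occupied
  → r_1 = 1.5242
beam 2: φ=0°, α=330°
  dir = (cos 330°, sin 330°) = (0.8660, -0.5000); from cell (6,2)
  next x-line at t=0.8776, next y-line at t=0.6400; Δt_x=1.1547, Δt_y=2.0000
    y: enter (6,1) at t=0.6400
    x: enter (7,1) at t=0.8776
    x: enter (8,1) at t=2.0323 ← occupied
  → r_2 = 2.0323
beam 3: φ=90°, α=60°
  dir = (cos 60°, sin 60°) = (0.5000, 0.8660); from cell (6,2)
  next x-line at t=1.5200, next y-line at t=0.7852; Δt_x=2.0000, Δt_y=1.1547
    y: enter (6,3) at t=0.7852
    x: enter (7,3) at t=1.5200 ← occupied
  → r_3 = 1.5200

ranges = [1.5242, 2.0323, 1.5200]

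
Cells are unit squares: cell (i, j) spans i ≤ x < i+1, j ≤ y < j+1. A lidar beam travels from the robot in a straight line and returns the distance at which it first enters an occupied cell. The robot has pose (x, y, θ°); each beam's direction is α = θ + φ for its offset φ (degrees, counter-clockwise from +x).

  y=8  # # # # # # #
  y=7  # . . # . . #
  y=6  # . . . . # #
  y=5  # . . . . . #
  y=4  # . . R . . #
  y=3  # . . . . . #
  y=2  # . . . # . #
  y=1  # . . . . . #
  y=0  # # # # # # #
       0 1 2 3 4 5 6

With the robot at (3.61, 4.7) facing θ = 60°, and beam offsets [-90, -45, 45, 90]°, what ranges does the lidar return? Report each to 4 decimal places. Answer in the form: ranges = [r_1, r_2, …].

beam 1: φ=-90°, α=330°
  cosα=0.8660 sinα=-0.5000 | (3,4) | tMaxX 0.4503 tMaxY 1.4000 | tΔX 1.1547 tΔY 2.0000
    t=0.4503 [x] (4,4)
    t=1.4000 [y] (4,3)
    t=1.6050 [x] (5,3)
    t=2.7597 [x] (6,3) — stop
  → r_1 = 2.7597
beam 2: φ=-45°, α=15°
  cosα=0.9659 sinα=0.2588 | (3,4) | tMaxX 0.4038 tMaxY 1.1591 | tΔX 1.0353 tΔY 3.8637
    t=0.4038 [x] (4,4)
    t=1.1591 [y] (4,5)
    t=1.4390 [x] (5,5)
    t=2.4743 [x] (6,5) — stop
  → r_2 = 2.4743
beam 3: φ=45°, α=105°
  cosα=-0.2588 sinα=0.9659 | (3,4) | tMaxX 2.3569 tMaxY 0.3106 | tΔX 3.8637 tΔY 1.0353
    t=0.3106 [y] (3,5)
    t=1.3459 [y] (3,6)
    t=2.3569 [x] (2,6)
    t=2.3811 [y] (2,7)
    t=3.4164 [y] (2,8) — stop
  → r_3 = 3.4164
beam 4: φ=90°, α=150°
  cosα=-0.8660 sinα=0.5000 | (3,4) | tMaxX 0.7044 tMaxY 0.6000 | tΔX 1.1547 tΔY 2.0000
    t=0.6000 [y] (3,5)
    t=0.7044 [x] (2,5)
    t=1.8591 [x] (1,5)
    t=2.6000 [y] (1,6)
    t=3.0138 [x] (0,6) — stop
  → r_4 = 3.0138

ranges = [2.7597, 2.4743, 3.4164, 3.0138]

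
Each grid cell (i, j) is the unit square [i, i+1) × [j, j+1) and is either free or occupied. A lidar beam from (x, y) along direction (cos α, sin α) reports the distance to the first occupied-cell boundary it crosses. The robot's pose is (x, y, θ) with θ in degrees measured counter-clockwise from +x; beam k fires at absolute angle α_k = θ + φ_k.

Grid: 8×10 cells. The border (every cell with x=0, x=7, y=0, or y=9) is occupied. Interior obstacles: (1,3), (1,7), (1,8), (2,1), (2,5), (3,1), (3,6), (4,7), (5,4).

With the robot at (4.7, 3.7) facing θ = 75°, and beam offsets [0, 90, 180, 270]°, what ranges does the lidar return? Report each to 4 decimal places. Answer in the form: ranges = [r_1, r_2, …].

ranges = [1.1591, 3.8305, 2.7046, 2.3811]

beam 1: φ=0°, α=75°
  d=(0.2588,0.9659)  start (4,3)  tX=1.1591 tY=0.3106  stride 1/|dx|=3.8637 1/|dy|=1.0353
    cross y-line → (4,4), t=0.3106
    cross x-line → (5,4), t=1.1591 (wall)
  → r_1 = 1.1591
beam 2: φ=90°, α=165°
  d=(-0.9659,0.2588)  start (4,3)  tX=0.7247 tY=1.1591  stride 1/|dx|=1.0353 1/|dy|=3.8637
    cross x-line → (3,3), t=0.7247
    cross y-line → (3,4), t=1.1591
    cross x-line → (2,4), t=1.7600
    cross x-line → (1,4), t=2.7952
    cross x-line → (0,4), t=3.8305 (wall)
  → r_2 = 3.8305
beam 3: φ=180°, α=255°
  d=(-0.2588,-0.9659)  start (4,3)  tX=2.7046 tY=0.7247  stride 1/|dx|=3.8637 1/|dy|=1.0353
    cross y-line → (4,2), t=0.7247
    cross y-line → (4,1), t=1.7600
    cross x-line → (3,1), t=2.7046 (wall)
  → r_3 = 2.7046
beam 4: φ=270°, α=345°
  d=(0.9659,-0.2588)  start (4,3)  tX=0.3106 tY=2.7046  stride 1/|dx|=1.0353 1/|dy|=3.8637
    cross x-line → (5,3), t=0.3106
    cross x-line → (6,3), t=1.3459
    cross x-line → (7,3), t=2.3811 (wall)
  → r_4 = 2.3811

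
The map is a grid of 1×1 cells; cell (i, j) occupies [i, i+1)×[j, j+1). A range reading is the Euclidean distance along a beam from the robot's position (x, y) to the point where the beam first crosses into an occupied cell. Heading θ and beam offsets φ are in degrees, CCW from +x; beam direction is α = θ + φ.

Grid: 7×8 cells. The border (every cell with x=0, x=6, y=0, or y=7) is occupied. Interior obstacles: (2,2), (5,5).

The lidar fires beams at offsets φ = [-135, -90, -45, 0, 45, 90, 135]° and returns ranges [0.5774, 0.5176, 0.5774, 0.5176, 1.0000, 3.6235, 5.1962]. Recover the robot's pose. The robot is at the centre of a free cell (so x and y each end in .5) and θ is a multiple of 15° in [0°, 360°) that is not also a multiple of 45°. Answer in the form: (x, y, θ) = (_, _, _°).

Candidates: 28 free-cell centres × 16 headings = 448 poses. Raycast each; keep the one whose scan matches to 4 dp.
  (1.5, 1.5, 75°): beam 2 = 1.9319 ≠ 0.5176 ✗
  (4.5, 5.5, 285°): beam 1 = 3.0000 ≠ 0.5774 ✗
  (3.5, 4.5, 300°): beam 1 = 2.5882 ≠ 0.5774 ✗
  …
  (1.5, 6.5, 195°): r_1=0.5774, r_2=0.5176, r_3=0.5774, r_4=0.5176, r_5=1.0000, r_6=3.6235, r_7=5.1962 — all match ✓
No second candidate reproduces the full scan.

(x, y, θ) = (1.5, 6.5, 195°)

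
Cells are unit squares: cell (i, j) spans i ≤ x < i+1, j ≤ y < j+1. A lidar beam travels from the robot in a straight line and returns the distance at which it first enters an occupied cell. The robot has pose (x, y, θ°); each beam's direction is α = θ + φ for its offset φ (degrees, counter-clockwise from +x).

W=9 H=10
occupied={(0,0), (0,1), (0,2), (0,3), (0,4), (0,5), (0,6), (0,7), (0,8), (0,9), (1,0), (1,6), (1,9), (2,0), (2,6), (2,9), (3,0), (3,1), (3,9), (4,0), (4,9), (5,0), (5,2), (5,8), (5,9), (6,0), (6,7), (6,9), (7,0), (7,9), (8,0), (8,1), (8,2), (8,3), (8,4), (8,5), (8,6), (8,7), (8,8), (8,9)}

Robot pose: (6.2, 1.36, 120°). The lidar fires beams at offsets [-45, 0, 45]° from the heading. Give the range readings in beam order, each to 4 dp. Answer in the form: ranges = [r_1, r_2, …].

ranges = [6.9547, 0.7390, 2.2776]

beam 1: φ=-45°, α=75°
  cosα=0.2588 sinα=0.9659 | (6,1) | tMaxX 3.0910 tMaxY 0.6626 | tΔX 3.8637 tΔY 1.0353
    t=0.6626 [y] (6,2)
    t=1.6979 [y] (6,3)
    t=2.7331 [y] (6,4)
    t=3.0910 [x] (7,4)
    t=3.7684 [y] (7,5)
    t=4.8037 [y] (7,6)
    t=5.8390 [y] (7,7)
    t=6.8742 [y] (7,8)
    t=6.9547 [x] (8,8) — stop
  → r_1 = 6.9547
beam 2: φ=0°, α=120°
  cosα=-0.5000 sinα=0.8660 | (6,1) | tMaxX 0.4000 tMaxY 0.7390 | tΔX 2.0000 tΔY 1.1547
    t=0.4000 [x] (5,1)
    t=0.7390 [y] (5,2) — stop
  → r_2 = 0.7390
beam 3: φ=45°, α=165°
  cosα=-0.9659 sinα=0.2588 | (6,1) | tMaxX 0.2071 tMaxY 2.4728 | tΔX 1.0353 tΔY 3.8637
    t=0.2071 [x] (5,1)
    t=1.2423 [x] (4,1)
    t=2.2776 [x] (3,1) — stop
  → r_3 = 2.2776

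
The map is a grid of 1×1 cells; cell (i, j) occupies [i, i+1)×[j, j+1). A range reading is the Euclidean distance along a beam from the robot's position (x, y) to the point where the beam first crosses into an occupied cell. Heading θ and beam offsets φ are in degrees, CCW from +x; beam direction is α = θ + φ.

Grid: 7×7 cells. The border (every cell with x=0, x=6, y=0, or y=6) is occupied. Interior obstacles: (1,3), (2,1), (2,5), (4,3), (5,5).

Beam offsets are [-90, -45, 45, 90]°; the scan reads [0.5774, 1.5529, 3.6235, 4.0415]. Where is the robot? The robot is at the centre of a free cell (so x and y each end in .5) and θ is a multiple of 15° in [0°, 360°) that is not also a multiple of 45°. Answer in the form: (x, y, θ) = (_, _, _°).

Candidates: 20 free-cell centres × 16 headings = 320 poses. Raycast each; keep the one whose scan matches to 4 dp.
  (1.5, 1.5, 330°): beam 2 = 0.5176 ≠ 1.5529 ✗
  (1.5, 2.5, 300°): beam 3 = 4.6587 ≠ 3.6235 ✗
  (4.5, 5.5, 15°): beam 1 = 1.5529 ≠ 0.5774 ✗
  (4.5, 4.5, 255°): beam 1 = 1.9319 ≠ 0.5774 ✗
  …
  (2.5, 4.5, 210°): r_1=0.5774, r_2=1.5529, r_3=3.6235, r_4=4.0415 — all match ✓
Unique over the lattice → pose = (2.5, 4.5, 210°).

(x, y, θ) = (2.5, 4.5, 210°)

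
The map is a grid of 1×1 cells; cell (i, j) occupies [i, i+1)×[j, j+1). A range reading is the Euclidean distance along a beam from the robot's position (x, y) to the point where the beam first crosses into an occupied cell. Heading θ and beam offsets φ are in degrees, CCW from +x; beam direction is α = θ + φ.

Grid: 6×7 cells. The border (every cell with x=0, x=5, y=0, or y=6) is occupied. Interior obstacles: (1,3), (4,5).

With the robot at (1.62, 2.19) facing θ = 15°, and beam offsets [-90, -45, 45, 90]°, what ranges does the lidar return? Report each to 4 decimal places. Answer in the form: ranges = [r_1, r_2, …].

beam 1: φ=-90°, α=285°
  dir = (cos 285°, sin 285°) = (0.2588, -0.9659); from cell (1,2)
  next x-line at t=1.4682, next y-line at t=0.1967; Δt_x=3.8637, Δt_y=1.0353
    y: enter (1,1) at t=0.1967
    y: enter (1,0) at t=1.2320 ← occupied
  → r_1 = 1.2320
beam 2: φ=-45°, α=330°
  dir = (cos 330°, sin 330°) = (0.8660, -0.5000); from cell (1,2)
  next x-line at t=0.4388, next y-line at t=0.3800; Δt_x=1.1547, Δt_y=2.0000
    y: enter (1,1) at t=0.3800
    x: enter (2,1) at t=0.4388
    x: enter (3,1) at t=1.5935
    y: enter (3,0) at t=2.3800 ← occupied
  → r_2 = 2.3800
beam 3: φ=45°, α=60°
  dir = (cos 60°, sin 60°) = (0.5000, 0.8660); from cell (1,2)
  next x-line at t=0.7600, next y-line at t=0.9353; Δt_x=2.0000, Δt_y=1.1547
    x: enter (2,2) at t=0.7600
    y: enter (2,3) at t=0.9353
    y: enter (2,4) at t=2.0900
    x: enter (3,4) at t=2.7600
    y: enter (3,5) at t=3.2447
    y: enter (3,6) at t=4.3994 ← occupied
  → r_3 = 4.3994
beam 4: φ=90°, α=105°
  dir = (cos 105°, sin 105°) = (-0.2588, 0.9659); from cell (1,2)
  next x-line at t=2.3955, next y-line at t=0.8386; Δt_x=3.8637, Δt_y=1.0353
    y: enter (1,3) at t=0.8386 ← occupied
  → r_4 = 0.8386

ranges = [1.2320, 2.3800, 4.3994, 0.8386]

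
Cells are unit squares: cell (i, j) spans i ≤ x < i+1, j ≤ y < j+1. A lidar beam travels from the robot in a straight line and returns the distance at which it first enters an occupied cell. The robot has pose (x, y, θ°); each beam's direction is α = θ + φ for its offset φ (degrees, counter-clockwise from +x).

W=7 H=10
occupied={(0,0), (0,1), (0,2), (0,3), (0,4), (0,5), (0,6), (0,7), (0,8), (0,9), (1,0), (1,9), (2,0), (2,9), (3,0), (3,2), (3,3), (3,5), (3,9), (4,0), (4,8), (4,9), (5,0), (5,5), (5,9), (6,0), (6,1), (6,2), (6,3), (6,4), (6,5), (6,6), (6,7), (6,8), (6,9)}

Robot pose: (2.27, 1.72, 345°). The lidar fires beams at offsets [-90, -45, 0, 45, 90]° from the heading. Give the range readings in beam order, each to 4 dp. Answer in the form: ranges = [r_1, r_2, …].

ranges = [0.7454, 0.8314, 2.7819, 0.8429, 3.3957]

beam 1: φ=-90°, α=255°
  dir = (cos 255°, sin 255°) = (-0.2588, -0.9659); from cell (2,1)
  next x-line at t=1.0432, next y-line at t=0.7454; Δt_x=3.8637, Δt_y=1.0353
    y: enter (2,0) at t=0.7454 ← occupied
  → r_1 = 0.7454
beam 2: φ=-45°, α=300°
  dir = (cos 300°, sin 300°) = (0.5000, -0.8660); from cell (2,1)
  next x-line at t=1.4600, next y-line at t=0.8314; Δt_x=2.0000, Δt_y=1.1547
    y: enter (2,0) at t=0.8314 ← occupied
  → r_2 = 0.8314
beam 3: φ=0°, α=345°
  dir = (cos 345°, sin 345°) = (0.9659, -0.2588); from cell (2,1)
  next x-line at t=0.7558, next y-line at t=2.7819; Δt_x=1.0353, Δt_y=3.8637
    x: enter (3,1) at t=0.7558
    x: enter (4,1) at t=1.7910
    y: enter (4,0) at t=2.7819 ← occupied
  → r_3 = 2.7819
beam 4: φ=45°, α=30°
  dir = (cos 30°, sin 30°) = (0.8660, 0.5000); from cell (2,1)
  next x-line at t=0.8429, next y-line at t=0.5600; Δt_x=1.1547, Δt_y=2.0000
    y: enter (2,2) at t=0.5600
    x: enter (3,2) at t=0.8429 ← occupied
  → r_4 = 0.8429
beam 5: φ=90°, α=75°
  dir = (cos 75°, sin 75°) = (0.2588, 0.9659); from cell (2,1)
  next x-line at t=2.8205, next y-line at t=0.2899; Δt_x=3.8637, Δt_y=1.0353
    y: enter (2,2) at t=0.2899
    y: enter (2,3) at t=1.3252
    y: enter (2,4) at t=2.3604
    x: enter (3,4) at t=2.8205
    y: enter (3,5) at t=3.3957 ← occupied
  → r_5 = 3.3957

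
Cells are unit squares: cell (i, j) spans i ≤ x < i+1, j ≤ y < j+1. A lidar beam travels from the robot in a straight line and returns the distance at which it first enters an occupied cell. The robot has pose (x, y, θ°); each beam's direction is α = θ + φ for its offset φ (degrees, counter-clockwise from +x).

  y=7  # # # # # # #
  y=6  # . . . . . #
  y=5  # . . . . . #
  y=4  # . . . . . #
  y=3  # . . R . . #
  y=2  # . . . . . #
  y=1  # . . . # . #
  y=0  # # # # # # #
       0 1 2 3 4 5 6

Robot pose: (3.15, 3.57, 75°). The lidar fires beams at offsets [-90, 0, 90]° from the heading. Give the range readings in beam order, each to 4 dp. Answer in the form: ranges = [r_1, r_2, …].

ranges = [2.9505, 3.5510, 2.2258]

beam 1: φ=-90°, α=345°
  direction (0.9659, -0.2588); cell (3,3); t to first gridline: x 0.8800, y 2.2023 (then +1.0353 / +3.8637)
    (4,3) via x @ 0.8800
    (5,3) via x @ 1.9153
    (5,2) via y @ 2.2023
    (6,2) via x @ 2.9505  # hit
  → r_1 = 2.9505
beam 2: φ=0°, α=75°
  direction (0.2588, 0.9659); cell (3,3); t to first gridline: x 3.2841, y 0.4452 (then +3.8637 / +1.0353)
    (3,4) via y @ 0.4452
    (3,5) via y @ 1.4804
    (3,6) via y @ 2.5157
    (4,6) via x @ 3.2841
    (4,7) via y @ 3.5510  # hit
  → r_2 = 3.5510
beam 3: φ=90°, α=165°
  direction (-0.9659, 0.2588); cell (3,3); t to first gridline: x 0.1553, y 1.6614 (then +1.0353 / +3.8637)
    (2,3) via x @ 0.1553
    (1,3) via x @ 1.1906
    (1,4) via y @ 1.6614
    (0,4) via x @ 2.2258  # hit
  → r_3 = 2.2258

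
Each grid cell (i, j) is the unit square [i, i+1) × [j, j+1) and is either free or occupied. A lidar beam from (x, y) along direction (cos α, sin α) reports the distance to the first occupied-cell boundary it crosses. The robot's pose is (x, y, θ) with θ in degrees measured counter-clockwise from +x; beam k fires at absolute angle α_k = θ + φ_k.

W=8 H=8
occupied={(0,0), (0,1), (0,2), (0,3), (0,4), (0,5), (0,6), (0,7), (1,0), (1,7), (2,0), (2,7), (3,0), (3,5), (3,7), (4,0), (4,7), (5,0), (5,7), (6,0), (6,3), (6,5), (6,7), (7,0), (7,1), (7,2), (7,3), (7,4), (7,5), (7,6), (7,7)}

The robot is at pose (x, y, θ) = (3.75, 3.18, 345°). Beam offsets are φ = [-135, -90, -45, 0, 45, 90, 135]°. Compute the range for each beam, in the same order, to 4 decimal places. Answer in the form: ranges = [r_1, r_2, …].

ranges = [3.1754, 2.2569, 2.5172, 3.3646, 3.6400, 3.9548, 4.4110]

beam 1: φ=-135°, α=210°
  direction (-0.8660, -0.5000); cell (3,3); t to first gridline: x 0.8660, y 0.3600 (then +1.1547 / +2.0000)
    (3,2) via y @ 0.3600
    (2,2) via x @ 0.8660
    (1,2) via x @ 2.0207
    (1,1) via y @ 2.3600
    (0,1) via x @ 3.1754  # hit
  → r_1 = 3.1754
beam 2: φ=-90°, α=255°
  direction (-0.2588, -0.9659); cell (3,3); t to first gridline: x 2.8978, y 0.1863 (then +3.8637 / +1.0353)
    (3,2) via y @ 0.1863
    (3,1) via y @ 1.2216
    (3,0) via y @ 2.2569  # hit
  → r_2 = 2.2569
beam 3: φ=-45°, α=300°
  direction (0.5000, -0.8660); cell (3,3); t to first gridline: x 0.5000, y 0.2078 (then +2.0000 / +1.1547)
    (3,2) via y @ 0.2078
    (4,2) via x @ 0.5000
    (4,1) via y @ 1.3625
    (5,1) via x @ 2.5000
    (5,0) via y @ 2.5172  # hit
  → r_3 = 2.5172
beam 4: φ=0°, α=345°
  direction (0.9659, -0.2588); cell (3,3); t to first gridline: x 0.2588, y 0.6955 (then +1.0353 / +3.8637)
    (4,3) via x @ 0.2588
    (4,2) via y @ 0.6955
    (5,2) via x @ 1.2941
    (6,2) via x @ 2.3294
    (7,2) via x @ 3.3646  # hit
  → r_4 = 3.3646
beam 5: φ=45°, α=30°
  direction (0.8660, 0.5000); cell (3,3); t to first gridline: x 0.2887, y 1.6400 (then +1.1547 / +2.0000)
    (4,3) via x @ 0.2887
    (5,3) via x @ 1.4434
    (5,4) via y @ 1.6400
    (6,4) via x @ 2.5981
    (6,5) via y @ 3.6400  # hit
  → r_5 = 3.6400
beam 6: φ=90°, α=75°
  direction (0.2588, 0.9659); cell (3,3); t to first gridline: x 0.9659, y 0.8489 (then +3.8637 / +1.0353)
    (3,4) via y @ 0.8489
    (4,4) via x @ 0.9659
    (4,5) via y @ 1.8842
    (4,6) via y @ 2.9195
    (4,7) via y @ 3.9548  # hit
  → r_6 = 3.9548
beam 7: φ=135°, α=120°
  direction (-0.5000, 0.8660); cell (3,3); t to first gridline: x 1.5000, y 0.9469 (then +2.0000 / +1.1547)
    (3,4) via y @ 0.9469
    (2,4) via x @ 1.5000
    (2,5) via y @ 2.1016
    (2,6) via y @ 3.2563
    (1,6) via x @ 3.5000
    (1,7) via y @ 4.4110  # hit
  → r_7 = 4.4110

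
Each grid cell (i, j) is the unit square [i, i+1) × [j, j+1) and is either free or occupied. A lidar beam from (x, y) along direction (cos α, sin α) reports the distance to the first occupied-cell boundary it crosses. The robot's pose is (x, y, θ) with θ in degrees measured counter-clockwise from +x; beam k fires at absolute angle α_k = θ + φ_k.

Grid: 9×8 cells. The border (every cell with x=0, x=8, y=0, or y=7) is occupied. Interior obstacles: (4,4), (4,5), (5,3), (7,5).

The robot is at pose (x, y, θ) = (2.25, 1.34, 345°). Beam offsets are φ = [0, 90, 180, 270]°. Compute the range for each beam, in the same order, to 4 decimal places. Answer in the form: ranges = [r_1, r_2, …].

beam 1: φ=0°, α=345°
  direction (0.9659, -0.2588); cell (2,1); t to first gridline: x 0.7765, y 1.3137 (then +1.0353 / +3.8637)
    (3,1) via x @ 0.7765
    (3,0) via y @ 1.3137  # hit
  → r_1 = 1.3137
beam 2: φ=90°, α=75°
  direction (0.2588, 0.9659); cell (2,1); t to first gridline: x 2.8978, y 0.6833 (then +3.8637 / +1.0353)
    (2,2) via y @ 0.6833
    (2,3) via y @ 1.7186
    (2,4) via y @ 2.7538
    (3,4) via x @ 2.8978
    (3,5) via y @ 3.7891
    (3,6) via y @ 4.8244
    (3,7) via y @ 5.8597  # hit
  → r_2 = 5.8597
beam 3: φ=180°, α=165°
  direction (-0.9659, 0.2588); cell (2,1); t to first gridline: x 0.2588, y 2.5500 (then +1.0353 / +3.8637)
    (1,1) via x @ 0.2588
    (0,1) via x @ 1.2941  # hit
  → r_3 = 1.2941
beam 4: φ=270°, α=255°
  direction (-0.2588, -0.9659); cell (2,1); t to first gridline: x 0.9659, y 0.3520 (then +3.8637 / +1.0353)
    (2,0) via y @ 0.3520  # hit
  → r_4 = 0.3520

ranges = [1.3137, 5.8597, 1.2941, 0.3520]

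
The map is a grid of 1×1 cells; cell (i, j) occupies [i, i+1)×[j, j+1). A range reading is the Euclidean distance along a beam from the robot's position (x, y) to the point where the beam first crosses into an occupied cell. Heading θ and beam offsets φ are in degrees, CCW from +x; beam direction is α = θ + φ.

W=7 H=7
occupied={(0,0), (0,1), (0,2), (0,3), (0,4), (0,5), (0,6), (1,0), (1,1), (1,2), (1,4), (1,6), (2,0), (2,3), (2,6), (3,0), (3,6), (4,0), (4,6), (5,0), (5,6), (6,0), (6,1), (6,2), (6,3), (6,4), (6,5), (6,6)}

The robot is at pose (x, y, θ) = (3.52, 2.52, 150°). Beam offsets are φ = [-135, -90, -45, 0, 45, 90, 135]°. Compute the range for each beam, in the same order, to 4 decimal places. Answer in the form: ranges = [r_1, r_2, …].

beam 1: φ=-135°, α=15°
  dir = (cos 15°, sin 15°) = (0.9659, 0.2588); from cell (3,2)
  next x-line at t=0.4969, next y-line at t=1.8546; Δt_x=1.0353, Δt_y=3.8637
    x: enter (4,2) at t=0.4969
    x: enter (5,2) at t=1.5322
    y: enter (5,3) at t=1.8546
    x: enter (6,3) at t=2.5675 ← occupied
  → r_1 = 2.5675
beam 2: φ=-90°, α=60°
  dir = (cos 60°, sin 60°) = (0.5000, 0.8660); from cell (3,2)
  next x-line at t=0.9600, next y-line at t=0.5543; Δt_x=2.0000, Δt_y=1.1547
    y: enter (3,3) at t=0.5543
    x: enter (4,3) at t=0.9600
    y: enter (4,4) at t=1.7090
    y: enter (4,5) at t=2.8637
    x: enter (5,5) at t=2.9600
    y: enter (5,6) at t=4.0184 ← occupied
  → r_2 = 4.0184
beam 3: φ=-45°, α=105°
  dir = (cos 105°, sin 105°) = (-0.2588, 0.9659); from cell (3,2)
  next x-line at t=2.0091, next y-line at t=0.4969; Δt_x=3.8637, Δt_y=1.0353
    y: enter (3,3) at t=0.4969
    y: enter (3,4) at t=1.5322
    x: enter (2,4) at t=2.0091
    y: enter (2,5) at t=2.5675
    y: enter (2,6) at t=3.6028 ← occupied
  → r_3 = 3.6028
beam 4: φ=0°, α=150°
  dir = (cos 150°, sin 150°) = (-0.8660, 0.5000); from cell (3,2)
  next x-line at t=0.6004, next y-line at t=0.9600; Δt_x=1.1547, Δt_y=2.0000
    x: enter (2,2) at t=0.6004
    y: enter (2,3) at t=0.9600 ← occupied
  → r_4 = 0.9600
beam 5: φ=45°, α=195°
  dir = (cos 195°, sin 195°) = (-0.9659, -0.2588); from cell (3,2)
  next x-line at t=0.5383, next y-line at t=2.0091; Δt_x=1.0353, Δt_y=3.8637
    x: enter (2,2) at t=0.5383
    x: enter (1,2) at t=1.5736 ← occupied
  → r_5 = 1.5736
beam 6: φ=90°, α=240°
  dir = (cos 240°, sin 240°) = (-0.5000, -0.8660); from cell (3,2)
  next x-line at t=1.0400, next y-line at t=0.6004; Δt_x=2.0000, Δt_y=1.1547
    y: enter (3,1) at t=0.6004
    x: enter (2,1) at t=1.0400
    y: enter (2,0) at t=1.7551 ← occupied
  → r_6 = 1.7551
beam 7: φ=135°, α=285°
  dir = (cos 285°, sin 285°) = (0.2588, -0.9659); from cell (3,2)
  next x-line at t=1.8546, next y-line at t=0.5383; Δt_x=3.8637, Δt_y=1.0353
    y: enter (3,1) at t=0.5383
    y: enter (3,0) at t=1.5736 ← occupied
  → r_7 = 1.5736

ranges = [2.5675, 4.0184, 3.6028, 0.9600, 1.5736, 1.7551, 1.5736]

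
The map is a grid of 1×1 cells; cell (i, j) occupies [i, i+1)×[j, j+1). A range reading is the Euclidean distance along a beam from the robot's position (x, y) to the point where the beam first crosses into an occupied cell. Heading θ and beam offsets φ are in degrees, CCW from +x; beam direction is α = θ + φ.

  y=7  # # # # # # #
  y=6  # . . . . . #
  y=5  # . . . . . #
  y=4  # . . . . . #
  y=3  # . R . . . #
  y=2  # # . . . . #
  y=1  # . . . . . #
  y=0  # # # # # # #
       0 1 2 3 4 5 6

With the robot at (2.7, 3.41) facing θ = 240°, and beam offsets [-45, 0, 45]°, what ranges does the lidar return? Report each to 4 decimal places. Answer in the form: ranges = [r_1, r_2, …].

beam 1: φ=-45°, α=195°
  cosα=-0.9659 sinα=-0.2588 | (2,3) | tMaxX 0.7247 tMaxY 1.5841 | tΔX 1.0353 tΔY 3.8637
    t=0.7247 [x] (1,3)
    t=1.5841 [y] (1,2) — stop
  → r_1 = 1.5841
beam 2: φ=0°, α=240°
  cosα=-0.5000 sinα=-0.8660 | (2,3) | tMaxX 1.4000 tMaxY 0.4734 | tΔX 2.0000 tΔY 1.1547
    t=0.4734 [y] (2,2)
    t=1.4000 [x] (1,2) — stop
  → r_2 = 1.4000
beam 3: φ=45°, α=285°
  cosα=0.2588 sinα=-0.9659 | (2,3) | tMaxX 1.1591 tMaxY 0.4245 | tΔX 3.8637 tΔY 1.0353
    t=0.4245 [y] (2,2)
    t=1.1591 [x] (3,2)
    t=1.4597 [y] (3,1)
    t=2.4950 [y] (3,0) — stop
  → r_3 = 2.4950

ranges = [1.5841, 1.4000, 2.4950]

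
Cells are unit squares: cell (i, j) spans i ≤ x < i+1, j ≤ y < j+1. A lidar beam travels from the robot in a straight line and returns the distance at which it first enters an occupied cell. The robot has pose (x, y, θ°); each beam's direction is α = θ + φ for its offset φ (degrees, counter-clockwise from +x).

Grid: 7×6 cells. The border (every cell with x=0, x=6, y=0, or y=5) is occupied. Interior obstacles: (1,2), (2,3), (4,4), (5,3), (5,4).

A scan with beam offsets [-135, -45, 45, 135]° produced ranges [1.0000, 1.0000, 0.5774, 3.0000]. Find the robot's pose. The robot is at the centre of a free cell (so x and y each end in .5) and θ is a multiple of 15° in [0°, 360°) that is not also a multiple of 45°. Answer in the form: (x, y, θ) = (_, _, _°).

(x, y, θ) = (2.5, 1.5, 255°)

Candidates: 15 free-cell centres × 16 headings = 240 poses. Raycast each; keep the one whose scan matches to 4 dp.
  (1.5, 1.5, 165°): beam 1 = 4.0415 ≠ 1.0000 ✗
  (3.5, 3.5, 60°): beam 1 = 2.5882 ≠ 1.0000 ✗
  (2.5, 1.5, 210°): beam 1 = 1.5529 ≠ 1.0000 ✗
  (4.5, 1.5, 255°): beam 1 = 4.0415 ≠ 1.0000 ✗
  …
  (2.5, 1.5, 255°): r_1=1.0000, r_2=1.0000, r_3=0.5774, r_4=3.0000 — all match ✓
Only this pose fits every beam.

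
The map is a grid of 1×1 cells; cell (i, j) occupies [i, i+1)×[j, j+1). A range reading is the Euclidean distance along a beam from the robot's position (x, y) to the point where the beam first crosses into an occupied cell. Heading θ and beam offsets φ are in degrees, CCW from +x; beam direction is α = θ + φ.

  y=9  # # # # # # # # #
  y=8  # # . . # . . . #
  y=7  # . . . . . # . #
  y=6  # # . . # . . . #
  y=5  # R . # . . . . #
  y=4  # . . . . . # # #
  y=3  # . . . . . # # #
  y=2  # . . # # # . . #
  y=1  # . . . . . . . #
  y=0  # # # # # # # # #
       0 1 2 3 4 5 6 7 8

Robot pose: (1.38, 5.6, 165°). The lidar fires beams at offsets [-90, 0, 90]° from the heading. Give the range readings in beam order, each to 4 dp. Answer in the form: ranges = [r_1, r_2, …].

beam 1: φ=-90°, α=75°
  dir = (cos 75°, sin 75°) = (0.2588, 0.9659); from cell (1,5)
  next x-line at t=2.3955, next y-line at t=0.4141; Δt_x=3.8637, Δt_y=1.0353
    y: enter (1,6) at t=0.4141 ← occupied
  → r_1 = 0.4141
beam 2: φ=0°, α=165°
  dir = (cos 165°, sin 165°) = (-0.9659, 0.2588); from cell (1,5)
  next x-line at t=0.3934, next y-line at t=1.5455; Δt_x=1.0353, Δt_y=3.8637
    x: enter (0,5) at t=0.3934 ← occupied
  → r_2 = 0.3934
beam 3: φ=90°, α=255°
  dir = (cos 255°, sin 255°) = (-0.2588, -0.9659); from cell (1,5)
  next x-line at t=1.4682, next y-line at t=0.6212; Δt_x=3.8637, Δt_y=1.0353
    y: enter (1,4) at t=0.6212
    x: enter (0,4) at t=1.4682 ← occupied
  → r_3 = 1.4682

ranges = [0.4141, 0.3934, 1.4682]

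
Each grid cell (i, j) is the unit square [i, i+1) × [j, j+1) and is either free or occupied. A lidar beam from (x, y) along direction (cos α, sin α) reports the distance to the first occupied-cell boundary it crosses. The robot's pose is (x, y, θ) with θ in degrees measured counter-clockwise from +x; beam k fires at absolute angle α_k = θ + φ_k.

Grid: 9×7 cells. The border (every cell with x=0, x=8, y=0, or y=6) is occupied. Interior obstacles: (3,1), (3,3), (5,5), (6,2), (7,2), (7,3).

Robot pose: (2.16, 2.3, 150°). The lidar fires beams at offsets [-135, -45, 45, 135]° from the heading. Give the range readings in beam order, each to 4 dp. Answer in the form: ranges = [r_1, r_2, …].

beam 1: φ=-135°, α=15°
  d=(0.9659,0.2588)  start (2,2)  tX=0.8696 tY=2.7046  stride 1/|dx|=1.0353 1/|dy|=3.8637
    cross x-line → (3,2), t=0.8696
    cross x-line → (4,2), t=1.9049
    cross y-line → (4,3), t=2.7046
    cross x-line → (5,3), t=2.9402
    cross x-line → (6,3), t=3.9755
    cross x-line → (7,3), t=5.0107 (wall)
  → r_1 = 5.0107
beam 2: φ=-45°, α=105°
  d=(-0.2588,0.9659)  start (2,2)  tX=0.6182 tY=0.7247  stride 1/|dx|=3.8637 1/|dy|=1.0353
    cross x-line → (1,2), t=0.6182
    cross y-line → (1,3), t=0.7247
    cross y-line → (1,4), t=1.7600
    cross y-line → (1,5), t=2.7952
    cross y-line → (1,6), t=3.8305 (wall)
  → r_2 = 3.8305
beam 3: φ=45°, α=195°
  d=(-0.9659,-0.2588)  start (2,2)  tX=0.1656 tY=1.1591  stride 1/|dx|=1.0353 1/|dy|=3.8637
    cross x-line → (1,2), t=0.1656
    cross y-line → (1,1), t=1.1591
    cross x-line → (0,1), t=1.2009 (wall)
  → r_3 = 1.2009
beam 4: φ=135°, α=285°
  d=(0.2588,-0.9659)  start (2,2)  tX=3.2455 tY=0.3106  stride 1/|dx|=3.8637 1/|dy|=1.0353
    cross y-line → (2,1), t=0.3106
    cross y-line → (2,0), t=1.3459 (wall)
  → r_4 = 1.3459

ranges = [5.0107, 3.8305, 1.2009, 1.3459]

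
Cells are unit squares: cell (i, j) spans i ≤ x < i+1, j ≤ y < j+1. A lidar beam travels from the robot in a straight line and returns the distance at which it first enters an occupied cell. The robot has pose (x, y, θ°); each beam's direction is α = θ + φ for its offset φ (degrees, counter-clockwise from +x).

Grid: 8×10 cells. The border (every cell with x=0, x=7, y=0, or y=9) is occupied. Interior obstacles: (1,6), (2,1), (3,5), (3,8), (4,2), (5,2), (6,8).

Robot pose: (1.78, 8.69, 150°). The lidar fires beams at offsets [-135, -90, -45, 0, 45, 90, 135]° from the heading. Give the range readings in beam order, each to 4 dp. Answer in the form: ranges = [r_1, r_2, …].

ranges = [1.1977, 0.3580, 0.3209, 0.6200, 0.8075, 1.5600, 7.9613]

beam 1: φ=-135°, α=15°
  dir = (cos 15°, sin 15°) = (0.9659, 0.2588); from cell (1,8)
  next x-line at t=0.2278, next y-line at t=1.1977; Δt_x=1.0353, Δt_y=3.8637
    x: enter (2,8) at t=0.2278
    y: enter (2,9) at t=1.1977 ← occupied
  → r_1 = 1.1977
beam 2: φ=-90°, α=60°
  dir = (cos 60°, sin 60°) = (0.5000, 0.8660); from cell (1,8)
  next x-line at t=0.4400, next y-line at t=0.3580; Δt_x=2.0000, Δt_y=1.1547
    y: enter (1,9) at t=0.3580 ← occupied
  → r_2 = 0.3580
beam 3: φ=-45°, α=105°
  dir = (cos 105°, sin 105°) = (-0.2588, 0.9659); from cell (1,8)
  next x-line at t=3.0137, next y-line at t=0.3209; Δt_x=3.8637, Δt_y=1.0353
    y: enter (1,9) at t=0.3209 ← occupied
  → r_3 = 0.3209
beam 4: φ=0°, α=150°
  dir = (cos 150°, sin 150°) = (-0.8660, 0.5000); from cell (1,8)
  next x-line at t=0.9007, next y-line at t=0.6200; Δt_x=1.1547, Δt_y=2.0000
    y: enter (1,9) at t=0.6200 ← occupied
  → r_4 = 0.6200
beam 5: φ=45°, α=195°
  dir = (cos 195°, sin 195°) = (-0.9659, -0.2588); from cell (1,8)
  next x-line at t=0.8075, next y-line at t=2.6660; Δt_x=1.0353, Δt_y=3.8637
    x: enter (0,8) at t=0.8075 ← occupied
  → r_5 = 0.8075
beam 6: φ=90°, α=240°
  dir = (cos 240°, sin 240°) = (-0.5000, -0.8660); from cell (1,8)
  next x-line at t=1.5600, next y-line at t=0.7967; Δt_x=2.0000, Δt_y=1.1547
    y: enter (1,7) at t=0.7967
    x: enter (0,7) at t=1.5600 ← occupied
  → r_6 = 1.5600
beam 7: φ=135°, α=285°
  dir = (cos 285°, sin 285°) = (0.2588, -0.9659); from cell (1,8)
  next x-line at t=0.8500, next y-line at t=0.7143; Δt_x=3.8637, Δt_y=1.0353
    y: enter (1,7) at t=0.7143
    x: enter (2,7) at t=0.8500
    y: enter (2,6) at t=1.7496
    y: enter (2,5) at t=2.7849
    y: enter (2,4) at t=3.8202
    x: enter (3,4) at t=4.7137
    y: enter (3,3) at t=4.8554
    y: enter (3,2) at t=5.8907
    y: enter (3,1) at t=6.9260
    y: enter (3,0) at t=7.9613 ← occupied
  → r_7 = 7.9613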